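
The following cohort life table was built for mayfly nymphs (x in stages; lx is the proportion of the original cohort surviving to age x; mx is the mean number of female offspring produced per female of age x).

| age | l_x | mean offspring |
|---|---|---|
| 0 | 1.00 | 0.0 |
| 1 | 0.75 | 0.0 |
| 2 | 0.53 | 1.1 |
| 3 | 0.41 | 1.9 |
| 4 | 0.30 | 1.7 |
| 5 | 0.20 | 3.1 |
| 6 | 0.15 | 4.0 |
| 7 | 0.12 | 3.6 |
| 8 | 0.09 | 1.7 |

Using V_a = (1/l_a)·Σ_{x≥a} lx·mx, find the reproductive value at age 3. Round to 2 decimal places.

7.55

lx·mx for x ≥ 3: 0.779, 0.51, 0.62, 0.6, 0.432, 0.153 → sum = 3.094
V_3 = 3.094 / l_3 = 3.094 / 0.41 = 7.546341… → 7.55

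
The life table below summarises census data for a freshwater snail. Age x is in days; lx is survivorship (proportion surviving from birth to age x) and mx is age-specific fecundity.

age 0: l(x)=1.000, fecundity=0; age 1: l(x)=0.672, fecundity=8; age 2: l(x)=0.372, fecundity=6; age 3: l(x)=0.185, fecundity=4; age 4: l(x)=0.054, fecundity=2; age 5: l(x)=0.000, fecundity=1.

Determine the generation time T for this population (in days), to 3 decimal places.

1.477

lx·mx: 0, 5.376, 2.232, 0.74, 0.108, 0 → R0 = 8.456
x·lx·mx: 0, 5.376, 4.464, 2.22, 0.432, 0 → Σ = 12.492
T = 12.492 / 8.456 = 1.477294… → 1.477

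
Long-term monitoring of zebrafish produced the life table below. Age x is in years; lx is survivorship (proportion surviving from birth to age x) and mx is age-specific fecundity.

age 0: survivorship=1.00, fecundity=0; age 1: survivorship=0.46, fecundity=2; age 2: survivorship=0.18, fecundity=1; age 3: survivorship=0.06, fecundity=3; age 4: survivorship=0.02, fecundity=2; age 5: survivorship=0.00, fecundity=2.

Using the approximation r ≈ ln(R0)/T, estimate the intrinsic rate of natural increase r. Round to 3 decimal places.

R0 = Σ lx·mx = 0 + 0.92 + 0.18 + 0.18 + 0.04 + 0 = 1.32
Σ x·lx·mx = 1.98; T = 1.98/1.32 = 1.5
r ≈ ln(R0)/T = ln(1.32)/1.5 = 0.18509… → 0.185

0.185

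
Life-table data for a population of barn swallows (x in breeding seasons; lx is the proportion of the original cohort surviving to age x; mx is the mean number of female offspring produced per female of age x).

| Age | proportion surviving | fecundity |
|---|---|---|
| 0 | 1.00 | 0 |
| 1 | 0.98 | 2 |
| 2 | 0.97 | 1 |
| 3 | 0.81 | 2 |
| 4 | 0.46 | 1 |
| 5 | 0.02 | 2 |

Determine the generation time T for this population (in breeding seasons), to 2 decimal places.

2.14

lx·mx: 0, 1.96, 0.97, 1.62, 0.46, 0.04 → R0 = 5.05
x·lx·mx: 0, 1.96, 1.94, 4.86, 1.84, 0.2 → Σ = 10.8
T = 10.8 / 5.05 = 2.138614… → 2.14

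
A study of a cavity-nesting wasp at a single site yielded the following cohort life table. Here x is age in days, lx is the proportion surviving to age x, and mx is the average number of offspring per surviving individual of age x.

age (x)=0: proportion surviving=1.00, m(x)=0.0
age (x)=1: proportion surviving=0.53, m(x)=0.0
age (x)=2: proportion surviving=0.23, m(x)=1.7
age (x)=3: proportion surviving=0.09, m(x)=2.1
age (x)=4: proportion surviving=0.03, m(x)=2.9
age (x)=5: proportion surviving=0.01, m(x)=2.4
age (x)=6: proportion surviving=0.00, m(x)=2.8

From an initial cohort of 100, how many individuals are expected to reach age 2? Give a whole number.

Expected survivors = N0 · l_2 = 100 × 0.23 = 23 → 23

23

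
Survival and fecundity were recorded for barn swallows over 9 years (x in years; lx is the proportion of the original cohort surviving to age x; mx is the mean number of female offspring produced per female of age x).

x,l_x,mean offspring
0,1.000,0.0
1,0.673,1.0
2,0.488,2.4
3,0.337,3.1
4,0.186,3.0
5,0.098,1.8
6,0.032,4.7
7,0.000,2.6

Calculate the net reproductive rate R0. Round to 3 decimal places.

lx·mx by age: 0, 0.673, 1.1712, 1.0447, 0.558, 0.1764, 0.1504, 0
R0 = Σ lx·mx = 3.7737 → 3.774

3.774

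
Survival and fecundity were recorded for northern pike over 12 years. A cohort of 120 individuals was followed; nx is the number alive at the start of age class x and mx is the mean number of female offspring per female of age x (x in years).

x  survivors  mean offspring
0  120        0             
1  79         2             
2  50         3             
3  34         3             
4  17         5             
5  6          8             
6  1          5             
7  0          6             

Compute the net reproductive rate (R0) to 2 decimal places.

lx = nx/n0 = nx/120: 1, 0.65833…, 0.41667…, 0.28333…, 0.14167…, 0.05, 0.00833…, 0
lx·mx by age: 0, 1.316667…, 1.25…, 0.85…, 0.708333…, 0.4, 0.041667…, 0
R0 = Σ lx·mx = 4.566667… → 4.57

4.57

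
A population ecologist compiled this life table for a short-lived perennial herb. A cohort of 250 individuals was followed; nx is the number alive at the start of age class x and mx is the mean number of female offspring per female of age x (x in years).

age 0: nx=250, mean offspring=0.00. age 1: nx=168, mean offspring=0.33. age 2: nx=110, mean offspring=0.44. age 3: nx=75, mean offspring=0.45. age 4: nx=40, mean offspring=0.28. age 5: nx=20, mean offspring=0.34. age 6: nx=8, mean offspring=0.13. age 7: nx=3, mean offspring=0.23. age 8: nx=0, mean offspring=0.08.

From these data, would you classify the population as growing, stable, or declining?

lx = nx/n0 = nx/250: 1, 0.672, 0.44, 0.3, 0.16, 0.08, 0.032, 0.012, 0
R0 = Σ lx·mx = 0 + 0.22176 + 0.1936 + 0.135 + 0.0448 + 0.0272 + 0.00416 + 0.00276 + 0 = 0.62928
R0 < 1, so the population is declining.

declining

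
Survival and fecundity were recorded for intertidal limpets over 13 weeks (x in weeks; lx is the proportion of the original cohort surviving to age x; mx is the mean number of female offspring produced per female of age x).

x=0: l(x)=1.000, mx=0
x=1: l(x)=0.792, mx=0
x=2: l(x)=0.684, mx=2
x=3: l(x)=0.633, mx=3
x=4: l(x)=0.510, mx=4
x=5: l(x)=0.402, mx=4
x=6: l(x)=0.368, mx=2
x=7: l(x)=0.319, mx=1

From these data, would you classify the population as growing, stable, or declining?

growing

R0 = Σ lx·mx = 0 + 0 + 1.368 + 1.899 + 2.04 + 1.608 + 0.736 + 0.319 = 7.97
R0 > 1, so the population is growing.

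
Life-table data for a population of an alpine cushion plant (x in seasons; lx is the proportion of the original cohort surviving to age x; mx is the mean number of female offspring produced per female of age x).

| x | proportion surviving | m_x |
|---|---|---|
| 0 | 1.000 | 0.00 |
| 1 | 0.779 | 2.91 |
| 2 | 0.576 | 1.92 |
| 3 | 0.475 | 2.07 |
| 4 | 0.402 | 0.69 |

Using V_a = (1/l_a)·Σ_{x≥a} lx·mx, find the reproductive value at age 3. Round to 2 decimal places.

lx·mx for x ≥ 3: 0.98325, 0.27738 → sum = 1.26063
V_3 = 1.26063 / l_3 = 1.26063 / 0.475 = 2.653958… → 2.65

2.65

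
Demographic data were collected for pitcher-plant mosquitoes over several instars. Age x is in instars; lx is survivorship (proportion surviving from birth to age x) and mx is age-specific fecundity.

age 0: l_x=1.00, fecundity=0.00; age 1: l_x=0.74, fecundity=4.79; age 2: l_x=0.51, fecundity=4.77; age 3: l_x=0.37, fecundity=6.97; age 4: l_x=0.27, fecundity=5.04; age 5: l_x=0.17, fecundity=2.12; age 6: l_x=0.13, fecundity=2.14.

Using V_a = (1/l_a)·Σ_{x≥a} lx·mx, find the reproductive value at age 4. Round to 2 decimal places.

7.41

lx·mx for x ≥ 4: 1.3608, 0.3604, 0.2782 → sum = 1.9994
V_4 = 1.9994 / l_4 = 1.9994 / 0.27 = 7.405185… → 7.41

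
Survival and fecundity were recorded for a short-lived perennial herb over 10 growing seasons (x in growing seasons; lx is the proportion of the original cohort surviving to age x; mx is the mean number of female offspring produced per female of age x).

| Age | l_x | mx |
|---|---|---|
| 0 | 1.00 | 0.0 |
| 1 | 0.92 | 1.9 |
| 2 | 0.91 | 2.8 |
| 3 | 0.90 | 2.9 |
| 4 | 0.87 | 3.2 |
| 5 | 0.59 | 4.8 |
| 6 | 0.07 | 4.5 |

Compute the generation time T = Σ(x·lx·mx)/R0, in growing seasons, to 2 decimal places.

3.26

lx·mx: 0, 1.748, 2.548, 2.61, 2.784, 2.832, 0.315 → R0 = 12.837
x·lx·mx: 0, 1.748, 5.096, 7.83, 11.136, 14.16, 1.89 → Σ = 41.86
T = 41.86 / 12.837 = 3.260886… → 3.26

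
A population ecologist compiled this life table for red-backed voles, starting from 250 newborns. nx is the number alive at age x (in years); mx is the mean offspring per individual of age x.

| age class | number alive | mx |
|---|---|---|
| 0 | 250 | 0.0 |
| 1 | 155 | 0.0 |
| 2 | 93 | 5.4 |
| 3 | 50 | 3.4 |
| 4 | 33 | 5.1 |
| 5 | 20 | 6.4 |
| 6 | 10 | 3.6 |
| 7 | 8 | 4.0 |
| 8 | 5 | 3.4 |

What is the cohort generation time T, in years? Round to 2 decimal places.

lx = nx/n0 = nx/250: 1, 0.62, 0.372, 0.2, 0.132, 0.08, 0.04, 0.032, 0.02
lx·mx: 0, 0, 2.0088, 0.68, 0.6732, 0.512, 0.144, 0.128, 0.068 → R0 = 4.214
x·lx·mx: 0, 0, 4.0176, 2.04, 2.6928, 2.56, 0.864, 0.896, 0.544 → Σ = 13.6144
T = 13.6144 / 4.214 = 3.230755… → 3.23

3.23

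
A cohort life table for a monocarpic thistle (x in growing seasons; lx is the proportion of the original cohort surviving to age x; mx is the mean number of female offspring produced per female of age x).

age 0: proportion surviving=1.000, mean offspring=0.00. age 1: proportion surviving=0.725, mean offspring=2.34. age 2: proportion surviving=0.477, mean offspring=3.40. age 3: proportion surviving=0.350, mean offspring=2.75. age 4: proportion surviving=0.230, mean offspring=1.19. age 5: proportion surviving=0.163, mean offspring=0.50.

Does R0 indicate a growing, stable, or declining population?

growing

R0 = Σ lx·mx = 0 + 1.6965 + 1.6218 + 0.9625 + 0.2737 + 0.0815 = 4.636
R0 > 1, so the population is growing.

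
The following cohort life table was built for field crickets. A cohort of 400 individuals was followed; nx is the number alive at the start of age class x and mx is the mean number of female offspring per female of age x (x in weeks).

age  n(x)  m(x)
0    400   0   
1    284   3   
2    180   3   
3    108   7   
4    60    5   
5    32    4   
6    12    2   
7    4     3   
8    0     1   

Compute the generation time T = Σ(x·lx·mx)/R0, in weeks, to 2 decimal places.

2.40

lx = nx/n0 = nx/400: 1, 0.71, 0.45, 0.27, 0.15, 0.08, 0.03, 0.01, 0
lx·mx: 0, 2.13, 1.35, 1.89, 0.75, 0.32, 0.06, 0.03, 0 → R0 = 6.53
x·lx·mx: 0, 2.13, 2.7, 5.67, 3, 1.6, 0.36, 0.21, 0 → Σ = 15.67
T = 15.67 / 6.53 = 2.399694… → 2.40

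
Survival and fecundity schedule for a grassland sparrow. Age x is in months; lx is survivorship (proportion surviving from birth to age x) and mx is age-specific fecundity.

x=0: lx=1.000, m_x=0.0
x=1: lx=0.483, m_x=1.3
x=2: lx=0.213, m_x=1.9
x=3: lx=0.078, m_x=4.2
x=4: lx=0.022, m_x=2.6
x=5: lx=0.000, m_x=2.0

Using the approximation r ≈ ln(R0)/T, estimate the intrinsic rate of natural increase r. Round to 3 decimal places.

R0 = Σ lx·mx = 0 + 0.6279 + 0.4047 + 0.3276 + 0.0572 + 0 = 1.4174
Σ x·lx·mx = 2.6489; T = 2.6489/1.4174 = 1.86884…
r ≈ ln(R0)/T = ln(1.4174)/1.86884… = 0.18665… → 0.187

0.187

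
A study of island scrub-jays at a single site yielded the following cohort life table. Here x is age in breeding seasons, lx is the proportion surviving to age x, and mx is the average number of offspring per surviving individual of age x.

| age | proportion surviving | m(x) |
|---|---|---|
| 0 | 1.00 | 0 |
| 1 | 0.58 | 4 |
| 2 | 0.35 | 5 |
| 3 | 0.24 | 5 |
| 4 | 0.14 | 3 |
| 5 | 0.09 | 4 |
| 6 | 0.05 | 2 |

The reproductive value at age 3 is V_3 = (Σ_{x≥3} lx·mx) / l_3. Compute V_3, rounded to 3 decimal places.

8.667

lx·mx for x ≥ 3: 1.2, 0.42, 0.36, 0.1 → sum = 2.08
V_3 = 2.08 / l_3 = 2.08 / 0.24 = 8.666667… → 8.667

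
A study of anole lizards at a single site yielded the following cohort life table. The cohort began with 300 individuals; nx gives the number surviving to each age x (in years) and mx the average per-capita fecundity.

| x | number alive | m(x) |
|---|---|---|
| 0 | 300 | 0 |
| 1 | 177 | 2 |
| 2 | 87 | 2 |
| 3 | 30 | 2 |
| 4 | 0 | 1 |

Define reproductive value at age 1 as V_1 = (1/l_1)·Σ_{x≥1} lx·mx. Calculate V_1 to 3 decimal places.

lx = nx/n0 = nx/300: 1, 0.59, 0.29, 0.1, 0
lx·mx for x ≥ 1: 1.18, 0.58, 0.2, 0 → sum = 1.96
V_1 = 1.96 / l_1 = 1.96 / 0.59 = 3.322034… → 3.322

3.322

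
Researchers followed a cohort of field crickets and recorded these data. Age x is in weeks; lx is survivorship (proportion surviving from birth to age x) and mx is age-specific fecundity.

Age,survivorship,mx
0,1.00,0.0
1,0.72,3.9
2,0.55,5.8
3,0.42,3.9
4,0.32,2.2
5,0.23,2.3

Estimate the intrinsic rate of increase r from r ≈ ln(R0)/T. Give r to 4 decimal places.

0.9895

R0 = Σ lx·mx = 0 + 2.808 + 3.19 + 1.638 + 0.704 + 0.529 = 8.869
Σ x·lx·mx = 19.563; T = 19.563/8.869 = 2.20577…
r ≈ ln(R0)/T = ln(8.869)/2.20577… = 0.989477… → 0.9895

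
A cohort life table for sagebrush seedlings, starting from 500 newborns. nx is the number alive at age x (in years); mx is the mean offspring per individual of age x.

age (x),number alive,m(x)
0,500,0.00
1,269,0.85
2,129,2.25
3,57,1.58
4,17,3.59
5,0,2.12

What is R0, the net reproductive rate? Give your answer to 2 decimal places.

lx = nx/n0 = nx/500: 1, 0.538, 0.258, 0.114, 0.034, 0
lx·mx by age: 0, 0.4573, 0.5805, 0.18012, 0.12206, 0
R0 = Σ lx·mx = 1.33998 → 1.34

1.34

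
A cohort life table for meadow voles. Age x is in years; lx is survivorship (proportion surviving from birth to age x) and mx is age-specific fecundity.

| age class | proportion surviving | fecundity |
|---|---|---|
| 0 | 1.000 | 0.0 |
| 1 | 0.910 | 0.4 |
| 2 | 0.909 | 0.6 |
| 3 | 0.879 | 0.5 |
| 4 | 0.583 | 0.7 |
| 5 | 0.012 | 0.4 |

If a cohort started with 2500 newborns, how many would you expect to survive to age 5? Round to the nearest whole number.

Expected survivors = N0 · l_5 = 2500 × 0.012 = 30 → 30

30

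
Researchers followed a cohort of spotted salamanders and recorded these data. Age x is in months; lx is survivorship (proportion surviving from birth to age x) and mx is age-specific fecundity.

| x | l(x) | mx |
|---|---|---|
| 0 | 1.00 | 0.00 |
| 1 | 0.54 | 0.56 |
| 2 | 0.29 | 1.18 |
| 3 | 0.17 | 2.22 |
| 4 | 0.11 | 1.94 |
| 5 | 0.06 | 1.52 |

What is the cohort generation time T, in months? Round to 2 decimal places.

lx·mx: 0, 0.3024, 0.3422, 0.3774, 0.2134, 0.0912 → R0 = 1.3266
x·lx·mx: 0, 0.3024, 0.6844, 1.1322, 0.8536, 0.456 → Σ = 3.4286
T = 3.4286 / 1.3266 = 2.584502… → 2.58

2.58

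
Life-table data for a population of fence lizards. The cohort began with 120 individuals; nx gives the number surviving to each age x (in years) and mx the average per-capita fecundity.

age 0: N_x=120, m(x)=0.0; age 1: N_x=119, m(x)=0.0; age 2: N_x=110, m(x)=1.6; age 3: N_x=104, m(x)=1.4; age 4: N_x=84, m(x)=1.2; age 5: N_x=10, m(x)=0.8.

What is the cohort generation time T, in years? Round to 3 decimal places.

2.862

lx = nx/n0 = nx/120: 1, 0.99167…, 0.91667…, 0.86667…, 0.7, 0.08333…
lx·mx: 0, 0, 1.466667…, 1.213333…, 0.84, 0.066667… → R0 = 3.586667…
x·lx·mx: 0, 0, 2.933333…, 3.64…, 3.36, 0.333333… → Σ = 10.266667…
T = 10.266667… / 3.586667… = 2.862454… → 2.862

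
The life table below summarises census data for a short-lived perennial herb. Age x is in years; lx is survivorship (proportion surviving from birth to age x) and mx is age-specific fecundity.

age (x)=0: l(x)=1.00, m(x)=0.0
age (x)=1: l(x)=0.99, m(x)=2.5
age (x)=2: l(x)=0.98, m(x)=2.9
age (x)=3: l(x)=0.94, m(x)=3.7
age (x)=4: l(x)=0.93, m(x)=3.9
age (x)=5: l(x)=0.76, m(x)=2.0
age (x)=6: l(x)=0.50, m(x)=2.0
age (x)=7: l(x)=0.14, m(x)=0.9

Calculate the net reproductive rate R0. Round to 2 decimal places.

15.07

lx·mx by age: 0, 2.475, 2.842, 3.478, 3.627, 1.52, 1, 0.126
R0 = Σ lx·mx = 15.068 → 15.07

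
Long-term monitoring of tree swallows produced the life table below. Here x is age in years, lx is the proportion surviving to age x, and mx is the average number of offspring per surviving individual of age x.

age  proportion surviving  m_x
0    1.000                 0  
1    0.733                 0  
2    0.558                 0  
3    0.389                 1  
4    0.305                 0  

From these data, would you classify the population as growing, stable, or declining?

declining

R0 = Σ lx·mx = 0 + 0 + 0 + 0.389 + 0 = 0.389
R0 < 1, so the population is declining.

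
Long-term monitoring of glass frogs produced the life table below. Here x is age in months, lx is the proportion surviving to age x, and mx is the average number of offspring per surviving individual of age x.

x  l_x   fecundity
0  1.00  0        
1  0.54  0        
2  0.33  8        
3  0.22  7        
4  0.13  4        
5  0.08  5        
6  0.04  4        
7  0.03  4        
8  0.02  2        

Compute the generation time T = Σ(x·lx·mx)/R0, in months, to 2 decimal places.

2.97

lx·mx: 0, 0, 2.64, 1.54, 0.52, 0.4, 0.16, 0.12, 0.04 → R0 = 5.42
x·lx·mx: 0, 0, 5.28, 4.62, 2.08, 2, 0.96, 0.84, 0.32 → Σ = 16.1
T = 16.1 / 5.42 = 2.97048… → 2.97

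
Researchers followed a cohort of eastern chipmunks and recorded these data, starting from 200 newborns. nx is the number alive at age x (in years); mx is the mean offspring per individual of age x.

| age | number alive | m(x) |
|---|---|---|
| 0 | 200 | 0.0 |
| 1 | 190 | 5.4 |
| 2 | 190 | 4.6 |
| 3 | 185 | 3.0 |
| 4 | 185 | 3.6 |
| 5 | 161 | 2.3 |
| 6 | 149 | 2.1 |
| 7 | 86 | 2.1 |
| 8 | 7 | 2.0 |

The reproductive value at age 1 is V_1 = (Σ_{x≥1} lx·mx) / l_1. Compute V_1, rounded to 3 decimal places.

21.046

lx = nx/n0 = nx/200: 1, 0.95, 0.95, 0.925, 0.925, 0.805, 0.745, 0.43, 0.035
lx·mx for x ≥ 1: 5.13, 4.37, 2.775, 3.33, 1.8515, 1.5645, 0.903, 0.07 → sum = 19.994
V_1 = 19.994 / l_1 = 19.994 / 0.95 = 21.046316… → 21.046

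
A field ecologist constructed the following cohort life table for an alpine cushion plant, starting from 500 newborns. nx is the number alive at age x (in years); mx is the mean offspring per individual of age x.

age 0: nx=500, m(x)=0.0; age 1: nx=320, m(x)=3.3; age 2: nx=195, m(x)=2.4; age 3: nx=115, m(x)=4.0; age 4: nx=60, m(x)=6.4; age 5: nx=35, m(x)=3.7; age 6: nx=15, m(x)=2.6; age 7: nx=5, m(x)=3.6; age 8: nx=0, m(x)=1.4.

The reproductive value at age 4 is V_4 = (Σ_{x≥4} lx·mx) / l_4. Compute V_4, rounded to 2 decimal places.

lx = nx/n0 = nx/500: 1, 0.64, 0.39, 0.23, 0.12, 0.07, 0.03, 0.01, 0
lx·mx for x ≥ 4: 0.768, 0.259, 0.078, 0.036, 0 → sum = 1.141
V_4 = 1.141 / l_4 = 1.141 / 0.12 = 9.508333… → 9.51

9.51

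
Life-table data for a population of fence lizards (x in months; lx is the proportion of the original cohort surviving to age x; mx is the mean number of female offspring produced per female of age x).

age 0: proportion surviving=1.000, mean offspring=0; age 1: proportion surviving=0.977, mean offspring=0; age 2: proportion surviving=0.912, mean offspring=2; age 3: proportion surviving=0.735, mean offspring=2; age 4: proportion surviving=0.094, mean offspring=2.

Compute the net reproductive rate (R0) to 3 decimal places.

3.482

lx·mx by age: 0, 0, 1.824, 1.47, 0.188
R0 = Σ lx·mx = 3.482 → 3.482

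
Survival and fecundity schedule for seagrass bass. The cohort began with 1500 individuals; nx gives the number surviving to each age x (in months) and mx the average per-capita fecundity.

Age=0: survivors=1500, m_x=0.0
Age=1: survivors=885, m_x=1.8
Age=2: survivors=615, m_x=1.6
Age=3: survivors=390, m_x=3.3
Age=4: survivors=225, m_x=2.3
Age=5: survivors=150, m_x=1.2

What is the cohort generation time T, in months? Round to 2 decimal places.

lx = nx/n0 = nx/1500: 1, 0.59, 0.41, 0.26, 0.15, 0.1
lx·mx: 0, 1.062, 0.656, 0.858, 0.345, 0.12 → R0 = 3.041
x·lx·mx: 0, 1.062, 1.312, 2.574, 1.38, 0.6 → Σ = 6.928
T = 6.928 / 3.041 = 2.278198… → 2.28

2.28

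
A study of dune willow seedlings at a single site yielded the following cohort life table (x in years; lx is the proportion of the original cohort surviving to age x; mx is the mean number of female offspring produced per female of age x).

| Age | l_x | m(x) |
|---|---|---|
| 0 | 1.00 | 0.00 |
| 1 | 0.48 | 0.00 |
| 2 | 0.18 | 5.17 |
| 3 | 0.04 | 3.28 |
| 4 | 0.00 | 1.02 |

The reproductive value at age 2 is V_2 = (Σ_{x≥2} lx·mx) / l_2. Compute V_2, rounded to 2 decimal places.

lx·mx for x ≥ 2: 0.9306, 0.1312, 0 → sum = 1.0618
V_2 = 1.0618 / l_2 = 1.0618 / 0.18 = 5.898889… → 5.90

5.90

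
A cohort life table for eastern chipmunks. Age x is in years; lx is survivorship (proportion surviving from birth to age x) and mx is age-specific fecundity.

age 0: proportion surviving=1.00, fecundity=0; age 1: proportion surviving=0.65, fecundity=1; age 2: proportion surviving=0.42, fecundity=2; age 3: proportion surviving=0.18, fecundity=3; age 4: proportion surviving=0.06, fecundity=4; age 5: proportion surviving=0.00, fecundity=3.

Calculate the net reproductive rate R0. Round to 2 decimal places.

2.27

lx·mx by age: 0, 0.65, 0.84, 0.54, 0.24, 0
R0 = Σ lx·mx = 2.27 → 2.27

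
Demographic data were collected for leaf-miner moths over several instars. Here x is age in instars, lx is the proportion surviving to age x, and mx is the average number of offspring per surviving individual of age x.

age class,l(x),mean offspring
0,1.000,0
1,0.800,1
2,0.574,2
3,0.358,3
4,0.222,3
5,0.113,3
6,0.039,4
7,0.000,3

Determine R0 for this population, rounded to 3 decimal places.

4.183

lx·mx by age: 0, 0.8, 1.148, 1.074, 0.666, 0.339, 0.156, 0
R0 = Σ lx·mx = 4.183 → 4.183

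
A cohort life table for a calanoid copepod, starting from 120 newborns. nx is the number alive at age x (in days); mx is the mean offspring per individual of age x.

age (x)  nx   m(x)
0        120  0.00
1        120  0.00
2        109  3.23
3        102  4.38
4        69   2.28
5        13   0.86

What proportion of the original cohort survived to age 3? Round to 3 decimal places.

0.850

l_3 = n_3/n_0 = 102/120 = 0.85 → 0.850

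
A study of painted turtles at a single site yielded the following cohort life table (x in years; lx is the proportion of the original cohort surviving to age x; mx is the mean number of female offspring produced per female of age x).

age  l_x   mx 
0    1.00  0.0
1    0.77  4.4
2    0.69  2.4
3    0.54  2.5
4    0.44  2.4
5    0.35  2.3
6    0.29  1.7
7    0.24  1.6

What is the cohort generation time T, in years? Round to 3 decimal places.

2.699

lx·mx: 0, 3.388, 1.656, 1.35, 1.056, 0.805, 0.493, 0.384 → R0 = 9.132
x·lx·mx: 0, 3.388, 3.312, 4.05, 4.224, 4.025, 2.958, 2.688 → Σ = 24.645
T = 24.645 / 9.132 = 2.698752… → 2.699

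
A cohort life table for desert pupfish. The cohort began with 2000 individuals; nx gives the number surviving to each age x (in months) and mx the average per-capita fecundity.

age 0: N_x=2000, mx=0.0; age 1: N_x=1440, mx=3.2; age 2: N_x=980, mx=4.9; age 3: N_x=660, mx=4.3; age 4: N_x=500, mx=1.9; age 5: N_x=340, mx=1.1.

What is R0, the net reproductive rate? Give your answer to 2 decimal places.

6.79

lx = nx/n0 = nx/2000: 1, 0.72, 0.49, 0.33, 0.25, 0.17
lx·mx by age: 0, 2.304, 2.401, 1.419, 0.475, 0.187
R0 = Σ lx·mx = 6.786 → 6.79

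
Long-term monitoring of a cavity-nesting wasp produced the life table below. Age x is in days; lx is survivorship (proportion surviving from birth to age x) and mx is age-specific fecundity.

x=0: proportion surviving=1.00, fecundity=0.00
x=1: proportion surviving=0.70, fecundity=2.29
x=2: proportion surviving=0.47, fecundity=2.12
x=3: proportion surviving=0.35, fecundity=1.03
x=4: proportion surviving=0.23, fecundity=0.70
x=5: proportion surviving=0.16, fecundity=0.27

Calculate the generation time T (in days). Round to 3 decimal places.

lx·mx: 0, 1.603, 0.9964, 0.3605, 0.161, 0.0432 → R0 = 3.1641
x·lx·mx: 0, 1.603, 1.9928, 1.0815, 0.644, 0.216 → Σ = 5.5373
T = 5.5373 / 3.1641 = 1.75004… → 1.750

1.750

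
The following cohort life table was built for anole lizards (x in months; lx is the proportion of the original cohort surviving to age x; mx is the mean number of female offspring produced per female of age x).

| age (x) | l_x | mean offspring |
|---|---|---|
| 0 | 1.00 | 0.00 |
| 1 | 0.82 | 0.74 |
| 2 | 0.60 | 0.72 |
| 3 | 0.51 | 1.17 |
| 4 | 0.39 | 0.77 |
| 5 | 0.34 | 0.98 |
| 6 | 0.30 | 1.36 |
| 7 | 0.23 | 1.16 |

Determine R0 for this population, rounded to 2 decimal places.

lx·mx by age: 0, 0.6068, 0.432, 0.5967, 0.3003, 0.3332, 0.408, 0.2668
R0 = Σ lx·mx = 2.9438 → 2.94

2.94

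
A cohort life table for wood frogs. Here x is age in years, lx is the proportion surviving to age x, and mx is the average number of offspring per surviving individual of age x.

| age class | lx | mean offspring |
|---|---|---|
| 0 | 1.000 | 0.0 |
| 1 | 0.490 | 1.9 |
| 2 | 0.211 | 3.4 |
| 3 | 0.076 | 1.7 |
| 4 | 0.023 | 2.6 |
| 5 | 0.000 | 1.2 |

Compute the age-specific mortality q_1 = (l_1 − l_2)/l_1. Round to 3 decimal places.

q_1 = (l_1 − l_2) / l_1 = (0.49 − 0.211) / 0.49
     = 0.279 / 0.49 = 0.569388… → 0.569

0.569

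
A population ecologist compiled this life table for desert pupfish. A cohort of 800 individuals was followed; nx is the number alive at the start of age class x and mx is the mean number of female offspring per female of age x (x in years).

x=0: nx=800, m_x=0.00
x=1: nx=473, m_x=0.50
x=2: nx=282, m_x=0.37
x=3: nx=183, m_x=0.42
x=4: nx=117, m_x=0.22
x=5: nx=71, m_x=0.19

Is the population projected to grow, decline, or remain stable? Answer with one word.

lx = nx/n0 = nx/800: 1, 0.59125, 0.3525, 0.22875, 0.14625, 0.08875
R0 = Σ lx·mx = 0 + 0.295625… + 0.130425 + 0.096075… + 0.032175… + 0.016863… = 0.571163…
R0 < 1, so the population is declining.

declining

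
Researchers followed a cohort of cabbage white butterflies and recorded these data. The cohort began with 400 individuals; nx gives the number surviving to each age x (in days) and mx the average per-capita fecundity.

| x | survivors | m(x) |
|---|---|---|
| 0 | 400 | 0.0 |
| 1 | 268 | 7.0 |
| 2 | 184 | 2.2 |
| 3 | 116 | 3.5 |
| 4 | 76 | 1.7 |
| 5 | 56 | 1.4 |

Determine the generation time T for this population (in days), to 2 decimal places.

lx = nx/n0 = nx/400: 1, 0.67, 0.46, 0.29, 0.19, 0.14
lx·mx: 0, 4.69, 1.012, 1.015, 0.323, 0.196 → R0 = 7.236
x·lx·mx: 0, 4.69, 2.024, 3.045, 1.292, 0.98 → Σ = 12.031
T = 12.031 / 7.236 = 1.662659… → 1.66

1.66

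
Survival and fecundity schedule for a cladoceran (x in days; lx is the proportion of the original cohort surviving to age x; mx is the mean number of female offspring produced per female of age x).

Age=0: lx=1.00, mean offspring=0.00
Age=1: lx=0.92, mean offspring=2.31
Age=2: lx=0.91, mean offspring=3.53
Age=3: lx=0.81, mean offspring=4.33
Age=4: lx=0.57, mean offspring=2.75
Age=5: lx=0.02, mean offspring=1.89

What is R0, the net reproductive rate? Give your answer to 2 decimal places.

lx·mx by age: 0, 2.1252, 3.2123, 3.5073, 1.5675, 0.0378
R0 = Σ lx·mx = 10.4501 → 10.45

10.45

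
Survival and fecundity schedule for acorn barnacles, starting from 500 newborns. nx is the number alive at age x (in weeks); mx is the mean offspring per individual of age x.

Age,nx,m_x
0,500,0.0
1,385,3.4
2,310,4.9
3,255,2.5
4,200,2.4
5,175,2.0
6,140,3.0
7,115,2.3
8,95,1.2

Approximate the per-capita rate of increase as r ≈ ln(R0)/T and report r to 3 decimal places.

lx = nx/n0 = nx/500: 1, 0.77, 0.62, 0.51, 0.4, 0.35, 0.28, 0.23, 0.19
R0 = Σ lx·mx = 0 + 2.618 + 3.038 + 1.275 + 0.96 + 0.7 + 0.84 + 0.529 + 0.228 = 10.188
Σ x·lx·mx = 30.426; T = 30.426/10.188 = 2.98645…
r ≈ ln(R0)/T = ln(10.188)/2.98645… = 0.77725… → 0.777

0.777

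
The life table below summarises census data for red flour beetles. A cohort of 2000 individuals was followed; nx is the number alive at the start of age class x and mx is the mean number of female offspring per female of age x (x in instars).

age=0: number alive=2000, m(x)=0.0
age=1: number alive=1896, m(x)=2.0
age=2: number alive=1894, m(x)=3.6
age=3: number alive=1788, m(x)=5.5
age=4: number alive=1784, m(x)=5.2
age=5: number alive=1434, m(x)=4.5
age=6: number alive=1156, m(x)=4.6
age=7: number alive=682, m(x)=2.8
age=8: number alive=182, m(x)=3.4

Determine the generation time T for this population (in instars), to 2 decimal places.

3.78

lx = nx/n0 = nx/2000: 1, 0.948, 0.947, 0.894, 0.892, 0.717, 0.578, 0.341, 0.091
lx·mx: 0, 1.896, 3.4092, 4.917, 4.6384, 3.2265, 2.6588, 0.9548, 0.3094 → R0 = 22.0101
x·lx·mx: 0, 1.896, 6.8184, 14.751, 18.5536, 16.1325, 15.9528, 6.6836, 2.4752 → Σ = 83.2631
T = 83.2631 / 22.0101 = 3.78295… → 3.78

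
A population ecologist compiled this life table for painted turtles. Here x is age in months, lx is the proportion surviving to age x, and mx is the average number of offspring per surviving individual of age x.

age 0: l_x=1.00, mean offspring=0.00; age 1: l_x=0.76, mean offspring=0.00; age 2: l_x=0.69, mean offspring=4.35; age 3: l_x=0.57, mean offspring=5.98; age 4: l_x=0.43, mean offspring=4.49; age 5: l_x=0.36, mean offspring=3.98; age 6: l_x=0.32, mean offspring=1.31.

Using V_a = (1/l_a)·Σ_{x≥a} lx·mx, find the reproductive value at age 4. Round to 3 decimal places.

lx·mx for x ≥ 4: 1.9307, 1.4328, 0.4192 → sum = 3.7827
V_4 = 3.7827 / l_4 = 3.7827 / 0.43 = 8.796977… → 8.797

8.797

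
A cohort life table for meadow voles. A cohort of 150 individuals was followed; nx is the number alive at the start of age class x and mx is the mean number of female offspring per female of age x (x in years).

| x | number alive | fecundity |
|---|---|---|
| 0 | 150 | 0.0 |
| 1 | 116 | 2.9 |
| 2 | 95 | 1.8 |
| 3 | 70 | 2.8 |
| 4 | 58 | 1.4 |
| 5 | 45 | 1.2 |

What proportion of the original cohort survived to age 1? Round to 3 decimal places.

0.773

l_1 = n_1/n_0 = 116/150 = 0.773333… → 0.773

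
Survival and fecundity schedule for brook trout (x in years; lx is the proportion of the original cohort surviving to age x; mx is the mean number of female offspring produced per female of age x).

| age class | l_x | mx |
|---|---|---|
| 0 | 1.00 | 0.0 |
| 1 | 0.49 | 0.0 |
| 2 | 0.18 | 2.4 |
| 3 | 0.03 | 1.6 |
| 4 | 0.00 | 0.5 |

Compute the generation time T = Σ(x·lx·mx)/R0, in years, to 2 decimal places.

2.10

lx·mx: 0, 0, 0.432, 0.048, 0 → R0 = 0.48
x·lx·mx: 0, 0, 0.864, 0.144, 0 → Σ = 1.008
T = 1.008 / 0.48 = 2.1 → 2.10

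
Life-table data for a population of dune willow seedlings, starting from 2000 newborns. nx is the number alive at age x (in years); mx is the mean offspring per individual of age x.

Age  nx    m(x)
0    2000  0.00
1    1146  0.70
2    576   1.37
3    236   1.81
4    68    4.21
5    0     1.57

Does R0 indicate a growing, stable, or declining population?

growing

lx = nx/n0 = nx/2000: 1, 0.573, 0.288, 0.118, 0.034, 0
R0 = Σ lx·mx = 0 + 0.4011 + 0.39456 + 0.21358 + 0.14314 + 0 = 1.15238
R0 > 1, so the population is growing.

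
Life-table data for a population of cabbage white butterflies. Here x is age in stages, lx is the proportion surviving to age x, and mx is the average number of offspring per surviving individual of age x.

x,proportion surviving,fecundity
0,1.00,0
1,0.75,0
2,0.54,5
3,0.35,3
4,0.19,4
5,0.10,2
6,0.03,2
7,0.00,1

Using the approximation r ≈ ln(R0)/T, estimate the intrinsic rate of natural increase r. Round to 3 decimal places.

R0 = Σ lx·mx = 0 + 0 + 2.7 + 1.05 + 0.76 + 0.2 + 0.06 + 0 = 4.77
Σ x·lx·mx = 12.95; T = 12.95/4.77 = 2.71488…
r ≈ ln(R0)/T = ln(4.77)/2.71488… = 0.57547… → 0.575

0.575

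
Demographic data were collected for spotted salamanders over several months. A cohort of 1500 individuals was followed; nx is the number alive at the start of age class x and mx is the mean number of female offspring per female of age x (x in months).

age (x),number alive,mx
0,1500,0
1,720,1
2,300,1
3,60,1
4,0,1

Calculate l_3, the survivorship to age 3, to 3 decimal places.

l_3 = n_3/n_0 = 60/1500 = 0.04 → 0.040

0.040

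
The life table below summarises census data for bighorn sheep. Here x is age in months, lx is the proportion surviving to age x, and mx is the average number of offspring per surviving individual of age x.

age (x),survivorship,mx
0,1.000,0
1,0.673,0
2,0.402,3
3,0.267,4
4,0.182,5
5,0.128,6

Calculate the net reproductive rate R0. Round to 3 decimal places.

3.952

lx·mx by age: 0, 0, 1.206, 1.068, 0.91, 0.768
R0 = Σ lx·mx = 3.952 → 3.952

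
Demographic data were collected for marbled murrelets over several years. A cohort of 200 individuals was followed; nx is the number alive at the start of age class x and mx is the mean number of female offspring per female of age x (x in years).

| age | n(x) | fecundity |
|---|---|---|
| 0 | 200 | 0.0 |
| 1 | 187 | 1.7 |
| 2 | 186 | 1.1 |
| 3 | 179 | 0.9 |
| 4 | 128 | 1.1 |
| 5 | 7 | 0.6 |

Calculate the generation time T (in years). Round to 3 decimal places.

2.166

lx = nx/n0 = nx/200: 1, 0.935, 0.93, 0.895, 0.64, 0.035
lx·mx: 0, 1.5895, 1.023, 0.8055, 0.704, 0.021 → R0 = 4.143
x·lx·mx: 0, 1.5895, 2.046, 2.4165, 2.816, 0.105 → Σ = 8.973
T = 8.973 / 4.143 = 2.165822… → 2.166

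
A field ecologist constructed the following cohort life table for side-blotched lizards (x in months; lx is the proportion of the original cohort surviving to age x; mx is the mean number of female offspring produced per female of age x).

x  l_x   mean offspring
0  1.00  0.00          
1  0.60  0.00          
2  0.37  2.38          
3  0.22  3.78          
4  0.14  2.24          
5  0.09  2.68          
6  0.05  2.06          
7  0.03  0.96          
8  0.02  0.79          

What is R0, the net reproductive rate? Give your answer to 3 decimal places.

2.415

lx·mx by age: 0, 0, 0.8806, 0.8316, 0.3136, 0.2412, 0.103, 0.0288, 0.0158
R0 = Σ lx·mx = 2.4146 → 2.415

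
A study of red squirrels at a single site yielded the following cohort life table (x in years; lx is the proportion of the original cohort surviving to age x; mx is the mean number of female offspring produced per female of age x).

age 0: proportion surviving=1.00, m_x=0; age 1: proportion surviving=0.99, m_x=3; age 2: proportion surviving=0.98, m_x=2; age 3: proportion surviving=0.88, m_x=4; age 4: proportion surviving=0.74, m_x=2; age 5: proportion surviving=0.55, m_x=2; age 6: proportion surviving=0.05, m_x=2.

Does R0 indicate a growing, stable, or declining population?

R0 = Σ lx·mx = 0 + 2.97 + 1.96 + 3.52 + 1.48 + 1.1 + 0.1 = 11.13
R0 > 1, so the population is growing.

growing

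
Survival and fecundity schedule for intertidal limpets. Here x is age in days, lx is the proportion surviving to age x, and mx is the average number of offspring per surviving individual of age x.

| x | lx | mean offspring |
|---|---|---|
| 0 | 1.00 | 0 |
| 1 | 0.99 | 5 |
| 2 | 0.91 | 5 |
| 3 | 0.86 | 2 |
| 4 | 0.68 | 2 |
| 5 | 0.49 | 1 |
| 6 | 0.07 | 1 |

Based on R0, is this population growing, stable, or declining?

R0 = Σ lx·mx = 0 + 4.95 + 4.55 + 1.72 + 1.36 + 0.49 + 0.07 = 13.14
R0 > 1, so the population is growing.

growing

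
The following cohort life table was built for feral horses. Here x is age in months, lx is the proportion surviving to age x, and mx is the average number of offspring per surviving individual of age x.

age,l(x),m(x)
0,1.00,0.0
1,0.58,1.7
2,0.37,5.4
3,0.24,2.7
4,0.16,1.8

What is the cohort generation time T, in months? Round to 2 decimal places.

lx·mx: 0, 0.986, 1.998, 0.648, 0.288 → R0 = 3.92
x·lx·mx: 0, 0.986, 3.996, 1.944, 1.152 → Σ = 8.078
T = 8.078 / 3.92 = 2.060714… → 2.06

2.06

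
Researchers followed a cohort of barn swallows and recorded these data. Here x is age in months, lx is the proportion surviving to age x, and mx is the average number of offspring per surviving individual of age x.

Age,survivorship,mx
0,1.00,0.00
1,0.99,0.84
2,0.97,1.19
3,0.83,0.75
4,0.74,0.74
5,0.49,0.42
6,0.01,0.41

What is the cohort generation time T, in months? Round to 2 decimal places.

lx·mx: 0, 0.8316, 1.1543, 0.6225, 0.5476, 0.2058, 0.0041 → R0 = 3.3659
x·lx·mx: 0, 0.8316, 2.3086, 1.8675, 2.1904, 1.029, 0.0246 → Σ = 8.2517
T = 8.2517 / 3.3659 = 2.451558… → 2.45

2.45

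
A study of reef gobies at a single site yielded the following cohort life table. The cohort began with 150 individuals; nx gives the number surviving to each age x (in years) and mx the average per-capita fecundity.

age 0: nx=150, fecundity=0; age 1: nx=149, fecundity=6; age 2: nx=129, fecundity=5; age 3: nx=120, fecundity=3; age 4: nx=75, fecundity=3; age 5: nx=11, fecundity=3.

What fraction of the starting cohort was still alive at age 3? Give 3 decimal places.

0.800

l_3 = n_3/n_0 = 120/150 = 0.8 → 0.800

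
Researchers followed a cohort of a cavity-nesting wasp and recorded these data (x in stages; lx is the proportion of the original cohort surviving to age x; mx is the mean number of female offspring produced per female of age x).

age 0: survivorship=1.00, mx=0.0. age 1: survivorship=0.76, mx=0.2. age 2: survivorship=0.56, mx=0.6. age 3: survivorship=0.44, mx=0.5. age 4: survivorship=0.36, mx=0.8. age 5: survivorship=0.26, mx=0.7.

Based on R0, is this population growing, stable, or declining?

R0 = Σ lx·mx = 0 + 0.152 + 0.336 + 0.22 + 0.288 + 0.182 = 1.178
R0 > 1, so the population is growing.

growing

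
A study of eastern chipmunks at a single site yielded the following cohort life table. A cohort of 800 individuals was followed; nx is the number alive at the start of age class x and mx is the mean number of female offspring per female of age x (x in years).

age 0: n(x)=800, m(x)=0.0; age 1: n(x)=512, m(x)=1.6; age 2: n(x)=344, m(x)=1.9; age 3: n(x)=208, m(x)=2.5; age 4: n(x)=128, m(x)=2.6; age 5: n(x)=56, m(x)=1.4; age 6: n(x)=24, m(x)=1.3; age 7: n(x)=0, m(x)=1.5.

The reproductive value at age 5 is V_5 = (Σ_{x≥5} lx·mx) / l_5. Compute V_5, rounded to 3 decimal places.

lx = nx/n0 = nx/800: 1, 0.64, 0.43, 0.26, 0.16, 0.07, 0.03, 0
lx·mx for x ≥ 5: 0.098, 0.039, 0 → sum = 0.137
V_5 = 0.137 / l_5 = 0.137 / 0.07 = 1.957143… → 1.957

1.957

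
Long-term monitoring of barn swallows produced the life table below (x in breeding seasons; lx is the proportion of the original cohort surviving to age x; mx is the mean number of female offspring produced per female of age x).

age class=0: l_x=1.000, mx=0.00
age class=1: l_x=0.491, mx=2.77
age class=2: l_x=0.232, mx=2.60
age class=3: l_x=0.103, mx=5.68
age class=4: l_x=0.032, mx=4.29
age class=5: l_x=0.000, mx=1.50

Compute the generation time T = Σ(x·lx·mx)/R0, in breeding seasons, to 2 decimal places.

1.81

lx·mx: 0, 1.36007, 0.6032, 0.58504, 0.13728, 0 → R0 = 2.68559
x·lx·mx: 0, 1.36007, 1.2064, 1.75512, 0.54912, 0 → Σ = 4.87071
T = 4.87071 / 2.68559 = 1.813646… → 1.81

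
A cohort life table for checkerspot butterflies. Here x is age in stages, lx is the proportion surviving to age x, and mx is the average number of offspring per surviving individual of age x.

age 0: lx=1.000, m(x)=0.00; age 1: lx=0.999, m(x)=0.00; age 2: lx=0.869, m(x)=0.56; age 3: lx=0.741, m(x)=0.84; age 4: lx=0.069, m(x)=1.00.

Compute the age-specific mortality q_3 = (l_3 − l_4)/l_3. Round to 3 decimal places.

0.907

q_3 = (l_3 − l_4) / l_3 = (0.741 − 0.069) / 0.741
     = 0.672 / 0.741 = 0.906883… → 0.907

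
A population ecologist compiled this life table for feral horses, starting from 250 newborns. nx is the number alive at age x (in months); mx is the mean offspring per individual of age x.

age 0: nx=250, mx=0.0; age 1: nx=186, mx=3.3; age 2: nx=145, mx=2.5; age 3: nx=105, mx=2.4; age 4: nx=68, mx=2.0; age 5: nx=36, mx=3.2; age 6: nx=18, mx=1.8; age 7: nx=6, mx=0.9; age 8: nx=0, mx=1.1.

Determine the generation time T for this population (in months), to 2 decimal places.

lx = nx/n0 = nx/250: 1, 0.744, 0.58, 0.42, 0.272, 0.144, 0.072, 0.024, 0
lx·mx: 0, 2.4552, 1.45, 1.008, 0.544, 0.4608, 0.1296, 0.0216, 0 → R0 = 6.0692
x·lx·mx: 0, 2.4552, 2.9, 3.024, 2.176, 2.304, 0.7776, 0.1512, 0 → Σ = 13.788
T = 13.788 / 6.0692 = 2.271799… → 2.27

2.27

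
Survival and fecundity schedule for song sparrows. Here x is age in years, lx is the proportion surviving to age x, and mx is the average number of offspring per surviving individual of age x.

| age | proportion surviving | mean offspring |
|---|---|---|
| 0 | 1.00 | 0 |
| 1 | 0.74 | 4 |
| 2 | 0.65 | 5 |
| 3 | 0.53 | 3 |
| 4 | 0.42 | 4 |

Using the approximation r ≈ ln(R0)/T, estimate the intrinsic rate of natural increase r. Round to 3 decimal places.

R0 = Σ lx·mx = 0 + 2.96 + 3.25 + 1.59 + 1.68 = 9.48
Σ x·lx·mx = 20.95; T = 20.95/9.48 = 2.20992…
r ≈ ln(R0)/T = ln(9.48)/2.20992… = 1.01777… → 1.018

1.018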